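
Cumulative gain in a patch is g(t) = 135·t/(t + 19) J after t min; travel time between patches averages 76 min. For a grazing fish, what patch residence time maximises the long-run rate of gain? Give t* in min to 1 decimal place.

38.0 min

Optimal t* satisfies g'(t*) = g(t*)/(T + t*).
g'(t) = 135·19/(t + 19)². Setting 135·19/(t+19)² = 135t/[(t+19)(76+t)] gives 19(76+t) = t(t+19), so t² = 19×76 = 1444.
t* = √1444 = 38 min.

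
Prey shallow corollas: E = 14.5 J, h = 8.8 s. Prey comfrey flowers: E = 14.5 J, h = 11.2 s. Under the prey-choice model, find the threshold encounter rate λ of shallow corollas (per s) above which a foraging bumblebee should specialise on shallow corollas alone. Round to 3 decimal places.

0.417 per s

The zero-one rule: include comfrey flowers iff E₂/h₂ > λE₁/(1+λh₁). Equality gives the switch point.
λE₁h₂ = E₂ + λE₂h₁ ⇒ λ = E₂/(E₁h₂ − E₂h₁) = 14.5/(162.4 − 127.6) = 0.4167 per s.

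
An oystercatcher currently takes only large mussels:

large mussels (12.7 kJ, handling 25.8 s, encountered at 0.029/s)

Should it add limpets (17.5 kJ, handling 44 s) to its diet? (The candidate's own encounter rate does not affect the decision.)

Intake rate on the current diet: R = (0.029×12.7) / (1 + 0.029×25.8) = 0.3683/1.748 = 0.2107 kJ/s.
limpets: E/h = 17.5/44 = 0.3977 kJ/s.
Since 0.3977 > R, including limpets increases the long-run rate.

Yes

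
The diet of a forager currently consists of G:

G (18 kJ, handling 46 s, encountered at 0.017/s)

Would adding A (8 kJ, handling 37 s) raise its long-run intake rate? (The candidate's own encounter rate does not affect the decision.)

Current rate: (0.017×18)/(1 + 0.017×46) = 0.1717 kJ/s.
A: E/h = 8/37 = 0.2162 kJ/s.
0.2162 > 0.1717, so adding A raises the average — include it.

Yes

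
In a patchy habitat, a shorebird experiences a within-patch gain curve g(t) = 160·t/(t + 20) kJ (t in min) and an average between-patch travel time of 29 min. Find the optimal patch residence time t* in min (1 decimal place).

24.1 min

By the marginal value theorem, leave when the instantaneous gain rate g'(t) equals the habitat-wide average g(t)/(T + t).
g'(t) = 160·20/(t + 20)². Setting 160·20/(t+20)² = 160t/[(t+20)(29+t)] gives 20(29+t) = t(t+20), so t² = 20×29 = 580.
t* = √580 = 24.08 min.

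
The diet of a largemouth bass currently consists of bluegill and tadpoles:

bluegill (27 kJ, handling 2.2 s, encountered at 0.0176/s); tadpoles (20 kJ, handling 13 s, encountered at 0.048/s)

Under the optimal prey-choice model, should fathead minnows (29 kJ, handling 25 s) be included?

Current rate: (0.0176×27 + 0.048×20)/(1 + 0.0176×2.2 + 0.048×13) = 0.8632 kJ/s.
Profitability of fathead minnows: 29/25 = 1.16 kJ/s.
1.16 > 0.8632, so adding fathead minnows raises the average — include it.

Yes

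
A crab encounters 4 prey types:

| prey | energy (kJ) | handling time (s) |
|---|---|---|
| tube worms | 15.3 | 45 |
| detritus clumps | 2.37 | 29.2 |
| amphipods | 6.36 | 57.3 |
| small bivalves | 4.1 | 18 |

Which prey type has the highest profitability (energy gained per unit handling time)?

Profitability E/h (kJ/s): tube worms = 15.3/45 = 0.34, detritus clumps = 2.37/29.2 = 0.0812, amphipods = 6.36/57.3 = 0.111, small bivalves = 4.1/18 = 0.228.
Ranked: tube worms > small bivalves > amphipods > detritus clumps.

tube worms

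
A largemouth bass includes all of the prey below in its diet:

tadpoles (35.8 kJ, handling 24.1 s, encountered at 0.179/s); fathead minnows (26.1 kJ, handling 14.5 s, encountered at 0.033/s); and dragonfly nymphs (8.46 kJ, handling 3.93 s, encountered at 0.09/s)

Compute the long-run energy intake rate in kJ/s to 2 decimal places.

R = (0.179×35.8 + 0.033×26.1 + 0.09×8.46) / (1 + 0.179×24.1 + 0.033×14.5 + 0.09×3.93) = 8.031/6.146 = 1.307 kJ/s.

1.31 kJ/s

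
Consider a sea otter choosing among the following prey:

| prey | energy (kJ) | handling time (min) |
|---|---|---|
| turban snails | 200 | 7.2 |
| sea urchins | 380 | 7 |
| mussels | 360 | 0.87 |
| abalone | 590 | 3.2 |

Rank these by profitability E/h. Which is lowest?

turban snails

Profitability E/h (kJ/min): turban snails = 200/7.2 = 27.8, sea urchins = 380/7 = 54.3, mussels = 360/0.87 = 414, abalone = 590/3.2 = 184.
Ranked: mussels > abalone > sea urchins > turban snails.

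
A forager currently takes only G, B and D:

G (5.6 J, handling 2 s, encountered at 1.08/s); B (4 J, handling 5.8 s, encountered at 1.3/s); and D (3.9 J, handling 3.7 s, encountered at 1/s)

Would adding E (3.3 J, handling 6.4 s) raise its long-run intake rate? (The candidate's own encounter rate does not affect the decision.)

No

Current rate: (1.08×5.6 + 1.3×4 + 1×3.9)/(1 + 1.08×2 + 1.3×5.8 + 1×3.7) = 1.052 J/s.
E: E/h = 3.3/6.4 = 0.5156 J/s.
0.5156 < 1.052, so adding E would lower the average — exclude it.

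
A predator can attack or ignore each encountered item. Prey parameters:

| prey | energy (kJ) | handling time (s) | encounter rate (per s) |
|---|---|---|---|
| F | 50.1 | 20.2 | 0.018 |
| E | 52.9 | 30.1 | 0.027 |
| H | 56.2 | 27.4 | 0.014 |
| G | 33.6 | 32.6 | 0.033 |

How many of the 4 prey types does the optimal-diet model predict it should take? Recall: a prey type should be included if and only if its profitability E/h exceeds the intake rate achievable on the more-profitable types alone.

E/h in descending order: F 2.48, H 2.05, E 1.76, G 1.03 kJ/s. The optimal diet is the largest prefix of this list for which every included type satisfies E_i/h_i > R on the types above it.
Rate on top 1: 0.6613. H: 2.05 > 0.6613 → include.
Rate on top 2: 0.9665. E: 1.76 > 0.9665 → include.
Rate on top 3: 1.218. G: 1.03 < 1.218 → exclude; stop.
Optimal diet: F, H, E — 3 of 4 types.

3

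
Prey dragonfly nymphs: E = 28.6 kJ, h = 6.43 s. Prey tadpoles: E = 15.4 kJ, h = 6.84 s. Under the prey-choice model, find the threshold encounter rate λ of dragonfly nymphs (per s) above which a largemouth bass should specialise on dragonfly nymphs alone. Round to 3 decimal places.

0.159 per s

At the threshold, the rate on dragonfly nymphs alone equals the profitability of tadpoles: λ·28.6/(1 + λ·6.43) = 15.4/6.84 = 2.251.
Rearranging, λ(28.6 − 2.251×6.43) = 2.251, so λ = 2.251/14.12 = 0.1594 per s.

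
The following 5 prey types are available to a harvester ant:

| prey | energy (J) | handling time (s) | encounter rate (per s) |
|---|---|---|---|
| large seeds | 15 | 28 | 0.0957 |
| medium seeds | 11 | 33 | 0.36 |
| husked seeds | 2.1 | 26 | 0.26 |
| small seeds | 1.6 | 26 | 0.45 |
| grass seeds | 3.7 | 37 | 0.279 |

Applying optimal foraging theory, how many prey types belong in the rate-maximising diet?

Rank by E/h (J/s): large seeds 0.536, medium seeds 0.333, grass seeds 0.1, husked seeds 0.0808, small seeds 0.0615. Include each in turn until the next type's E/h falls below the running intake rate.
Rate on top 1: 0.3901. medium seeds: 0.333 < 0.3901 → exclude; stop.
Optimal diet: large seeds — 1 of 5 types.

1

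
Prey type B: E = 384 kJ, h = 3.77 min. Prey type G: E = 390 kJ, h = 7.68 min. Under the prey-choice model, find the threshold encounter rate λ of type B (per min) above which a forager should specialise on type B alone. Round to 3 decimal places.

0.264 per min

Drop type G once their profitability E₂/h₂ falls below the rate achievable on type B alone: E₂/h₂ = λE₁/(1 + λh₁).
Solve for λ: λE₁h₂ = E₂(1 + λh₁) → λ(E₁h₂ − E₂h₁) = E₂ → λ = E₂/(E₁h₂ − E₂h₁).
λ = 390/(384×7.68 − 390×3.77) = 390/1479 = 0.2637 per min.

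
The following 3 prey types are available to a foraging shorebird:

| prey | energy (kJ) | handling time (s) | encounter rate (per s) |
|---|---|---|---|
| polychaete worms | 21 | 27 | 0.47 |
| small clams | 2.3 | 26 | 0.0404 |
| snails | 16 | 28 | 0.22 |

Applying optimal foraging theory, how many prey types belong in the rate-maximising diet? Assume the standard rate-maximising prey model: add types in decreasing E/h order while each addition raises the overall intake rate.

E/h in descending order: polychaete worms 0.778, snails 0.571, small clams 0.0885 kJ/s. The optimal diet is the largest prefix of this list for which every included type satisfies E_i/h_i > R on the types above it.
Rate on top 1: 0.721. snails: 0.571 < 0.721 → exclude; stop.
Optimal diet: polychaete worms — 1 of 3 types.

1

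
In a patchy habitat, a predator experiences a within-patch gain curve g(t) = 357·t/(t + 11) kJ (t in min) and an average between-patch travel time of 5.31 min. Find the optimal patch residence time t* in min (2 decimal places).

7.64 min

By the marginal value theorem, leave when the instantaneous gain rate g'(t) equals the habitat-wide average g(t)/(T + t).
g'(t) = 357·11/(t + 11)². Setting 357·11/(t+11)² = 357t/[(t+11)(5.31+t)] gives 11(5.31+t) = t(t+11), so t² = 11×5.31 = 58.41.
t* = √58.41 = 7.643 min.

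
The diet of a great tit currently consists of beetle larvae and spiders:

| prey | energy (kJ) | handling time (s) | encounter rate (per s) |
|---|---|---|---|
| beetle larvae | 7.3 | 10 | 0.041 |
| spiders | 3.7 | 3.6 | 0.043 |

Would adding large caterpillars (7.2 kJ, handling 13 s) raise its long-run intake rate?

Yes

On beetle larvae and spiders alone, R = ΣλE/(1+Σλh) = 0.4584/1.565 = 0.2929 kJ/s.
Profitability of large caterpillars: 7.2/13 = 0.5538 kJ/s.
0.5538 > 0.2929, so adding large caterpillars raises the average — include it.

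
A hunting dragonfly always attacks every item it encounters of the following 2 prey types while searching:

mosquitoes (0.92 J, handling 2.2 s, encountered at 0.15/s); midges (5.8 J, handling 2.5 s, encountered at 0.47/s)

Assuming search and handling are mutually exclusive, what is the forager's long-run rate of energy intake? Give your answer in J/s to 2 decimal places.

1.14 J/s

R = (0.15×0.92 + 0.47×5.8) / (1 + 0.15×2.2 + 0.47×2.5) = 2.864/2.505 = 1.143 J/s.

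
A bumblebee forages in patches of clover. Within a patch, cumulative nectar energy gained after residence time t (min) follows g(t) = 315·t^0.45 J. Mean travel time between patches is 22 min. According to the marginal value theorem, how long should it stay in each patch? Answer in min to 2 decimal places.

Maximise g(t)/(T+t): set derivative to zero → g'(t)(T+t) = g(t).
g'(t) = 0.45·315·t^-0.55. Setting 0.45·315·t^-0.55 = 315·t^0.45/(22+t) gives 0.45(22+t) = t, so 0.55·t = 0.45×22.
t* = 0.45×22/0.55 = 18 min.

18.00 min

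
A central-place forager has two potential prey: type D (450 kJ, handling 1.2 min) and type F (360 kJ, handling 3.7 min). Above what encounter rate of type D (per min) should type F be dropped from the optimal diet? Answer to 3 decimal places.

At the threshold, the rate on type D alone equals the profitability of type F: λ·450/(1 + λ·1.2) = 360/3.7 = 97.3.
Rearranging, λ(450 − 97.3×1.2) = 97.3, so λ = 97.3/333.2 = 0.292 per min.

0.292 per min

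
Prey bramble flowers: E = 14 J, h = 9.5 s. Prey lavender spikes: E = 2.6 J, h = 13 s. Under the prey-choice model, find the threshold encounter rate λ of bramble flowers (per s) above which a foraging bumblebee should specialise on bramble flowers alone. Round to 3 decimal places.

The zero-one rule: include lavender spikes iff E₂/h₂ > λE₁/(1+λh₁). Equality gives the switch point.
λE₁h₂ = E₂ + λE₂h₁ ⇒ λ = E₂/(E₁h₂ − E₂h₁) = 2.6/(182 − 24.7) = 0.01653 per s.

0.017 per s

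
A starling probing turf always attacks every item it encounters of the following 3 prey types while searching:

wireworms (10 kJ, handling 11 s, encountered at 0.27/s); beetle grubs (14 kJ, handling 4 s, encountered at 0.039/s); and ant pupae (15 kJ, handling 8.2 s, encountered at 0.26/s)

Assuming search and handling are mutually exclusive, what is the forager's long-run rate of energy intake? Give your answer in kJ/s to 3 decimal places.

1.142 kJ/s

R = Σλ_iE_i / (1 + Σλ_ih_i)
Numerator: 0.27×10 + 0.039×14 + 0.26×15 = 7.146
Denominator: 1 + 0.27×11 + 0.039×4 + 0.26×8.2 = 6.258
R = 7.146/6.258 = 1.142 kJ/s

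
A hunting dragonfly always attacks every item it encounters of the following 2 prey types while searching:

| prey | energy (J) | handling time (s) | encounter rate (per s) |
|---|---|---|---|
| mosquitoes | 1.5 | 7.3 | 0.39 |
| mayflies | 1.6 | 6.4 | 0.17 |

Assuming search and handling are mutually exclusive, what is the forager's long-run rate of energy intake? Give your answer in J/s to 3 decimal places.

0.174 J/s

Energy encountered per unit search time: 0.39×1.5 + 0.17×1.6 = 0.857 J/s.
Handling time per unit search time: 0.39×7.3 + 0.17×6.4 = 3.935.
Rate = 0.857/(1 + 3.935) = 0.1737 J/s.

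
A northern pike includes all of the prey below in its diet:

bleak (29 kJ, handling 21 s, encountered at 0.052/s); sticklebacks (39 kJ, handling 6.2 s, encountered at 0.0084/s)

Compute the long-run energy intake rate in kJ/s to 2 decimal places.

0.86 kJ/s

R = (0.052×29 + 0.0084×39) / (1 + 0.052×21 + 0.0084×6.2) = 1.836/2.144 = 0.8561 kJ/s.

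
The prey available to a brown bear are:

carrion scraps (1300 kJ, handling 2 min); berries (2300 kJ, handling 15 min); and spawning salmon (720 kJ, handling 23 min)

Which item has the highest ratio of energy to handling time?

carrion scraps

Profitability E/h (kJ/min): carrion scraps = 1300/2 = 650, berries = 2300/15 = 153, spawning salmon = 720/23 = 31.3.
Ranked: carrion scraps > berries > spawning salmon.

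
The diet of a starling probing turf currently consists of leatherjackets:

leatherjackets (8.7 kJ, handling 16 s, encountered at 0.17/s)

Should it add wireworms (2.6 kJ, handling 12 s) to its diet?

Intake rate on the current diet: R = (0.17×8.7) / (1 + 0.17×16) = 1.479/3.72 = 0.3976 kJ/s.
Profitability of wireworms: 2.6/12 = 0.2167 kJ/s.
Since 0.2167 < R, time spent handling wireworms is better spent searching.

No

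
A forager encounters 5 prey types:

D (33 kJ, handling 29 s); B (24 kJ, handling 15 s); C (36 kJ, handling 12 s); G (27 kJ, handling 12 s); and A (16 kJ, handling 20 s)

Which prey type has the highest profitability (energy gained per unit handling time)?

In descending order of E/h:
C: 36/12 = 3 kJ/s
G: 27/12 = 2.25 kJ/s
B: 24/15 = 1.6 kJ/s
D: 33/29 = 1.14 kJ/s
A: 16/20 = 0.8 kJ/s

C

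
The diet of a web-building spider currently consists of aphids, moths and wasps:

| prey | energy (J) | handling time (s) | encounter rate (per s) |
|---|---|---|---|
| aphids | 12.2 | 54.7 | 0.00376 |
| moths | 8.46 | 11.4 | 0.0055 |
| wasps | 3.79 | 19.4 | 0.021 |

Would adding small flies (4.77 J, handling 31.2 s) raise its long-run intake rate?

Yes

Intake rate on the current diet: R = (0.00376×12.2 + 0.0055×8.46 + 0.021×3.79) / (1 + 0.00376×54.7 + 0.0055×11.4 + 0.021×19.4) = 0.172/1.676 = 0.1026 J/s.
Profitability of small flies: 4.77/31.2 = 0.1529 J/s.
Since 0.1529 > R, including small flies increases the long-run rate.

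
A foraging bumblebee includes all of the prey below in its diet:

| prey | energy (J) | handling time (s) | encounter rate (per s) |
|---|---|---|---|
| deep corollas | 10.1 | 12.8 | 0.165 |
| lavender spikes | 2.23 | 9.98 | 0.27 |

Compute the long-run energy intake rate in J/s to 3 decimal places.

R = Σλ_iE_i / (1 + Σλ_ih_i)
Numerator: 0.165×10.1 + 0.27×2.23 = 2.269
Denominator: 1 + 0.165×12.8 + 0.27×9.98 = 5.807
R = 2.269/5.807 = 0.3907 J/s

0.391 J/s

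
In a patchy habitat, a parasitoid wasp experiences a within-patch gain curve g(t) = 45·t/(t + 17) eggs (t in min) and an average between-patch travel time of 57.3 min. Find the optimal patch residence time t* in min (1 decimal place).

By the marginal value theorem, leave when the instantaneous gain rate g'(t) equals the habitat-wide average g(t)/(T + t).
g'(t) = 45·17/(t + 17)². Setting 45·17/(t+17)² = 45t/[(t+17)(57.3+t)] gives 17(57.3+t) = t(t+17), so t² = 17×57.3 = 974.1.
t* = √974.1 = 31.21 min.

31.2 min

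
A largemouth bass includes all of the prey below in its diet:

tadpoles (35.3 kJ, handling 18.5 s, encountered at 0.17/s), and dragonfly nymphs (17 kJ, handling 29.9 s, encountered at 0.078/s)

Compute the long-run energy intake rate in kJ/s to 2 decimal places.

R = (0.17×35.3 + 0.078×17) / (1 + 0.17×18.5 + 0.078×29.9) = 7.327/6.477 = 1.131 kJ/s.

1.13 kJ/s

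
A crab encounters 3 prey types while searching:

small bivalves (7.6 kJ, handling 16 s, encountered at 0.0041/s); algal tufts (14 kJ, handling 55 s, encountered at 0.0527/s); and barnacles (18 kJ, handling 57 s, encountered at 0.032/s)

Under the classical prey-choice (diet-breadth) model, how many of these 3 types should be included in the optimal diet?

Rank by E/h (kJ/s): small bivalves 0.475, barnacles 0.316, algal tufts 0.255. Include each in turn until the next type's E/h falls below the running intake rate.
Rate on top 1: 0.02924. barnacles: 0.316 > 0.02924 → include.
Rate on top 2: 0.2101. algal tufts: 0.255 > 0.2101 → include.
Optimal diet: small bivalves, barnacles, algal tufts — 3 of 3 types.

3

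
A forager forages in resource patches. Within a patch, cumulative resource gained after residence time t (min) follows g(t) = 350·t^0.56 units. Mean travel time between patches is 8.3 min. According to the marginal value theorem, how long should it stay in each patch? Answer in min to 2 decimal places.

10.56 min

By the marginal value theorem, leave when the instantaneous gain rate g'(t) equals the habitat-wide average g(t)/(T + t).
g'(t) = 0.56·350·t^-0.44. Setting 0.56·350·t^-0.44 = 350·t^0.56/(8.3+t) gives 0.56(8.3+t) = t, so 0.44·t = 0.56×8.3.
t* = 0.56×8.3/0.44 = 10.56 min.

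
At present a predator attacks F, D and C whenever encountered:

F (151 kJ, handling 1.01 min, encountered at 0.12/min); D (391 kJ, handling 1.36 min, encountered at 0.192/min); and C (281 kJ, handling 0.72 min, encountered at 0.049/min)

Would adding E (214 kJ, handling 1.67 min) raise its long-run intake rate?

Intake rate on the current diet: R = (0.12×151 + 0.192×391 + 0.049×281) / (1 + 0.12×1.01 + 0.192×1.36 + 0.049×0.72) = 107/1.418 = 75.45 kJ/min.
Profitability of E: 214/1.67 = 128.1 kJ/min.
128.1 > 75.45, so adding E raises the average — include it.

Yes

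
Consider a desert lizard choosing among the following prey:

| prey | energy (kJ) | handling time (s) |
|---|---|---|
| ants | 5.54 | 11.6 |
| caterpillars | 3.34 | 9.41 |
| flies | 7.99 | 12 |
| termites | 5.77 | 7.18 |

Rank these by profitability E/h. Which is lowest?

Profitability E/h (kJ/s): ants = 5.54/11.6 = 0.478, caterpillars = 3.34/9.41 = 0.355, flies = 7.99/12 = 0.666, termites = 5.77/7.18 = 0.804.
Ranked: termites > flies > ants > caterpillars.

caterpillars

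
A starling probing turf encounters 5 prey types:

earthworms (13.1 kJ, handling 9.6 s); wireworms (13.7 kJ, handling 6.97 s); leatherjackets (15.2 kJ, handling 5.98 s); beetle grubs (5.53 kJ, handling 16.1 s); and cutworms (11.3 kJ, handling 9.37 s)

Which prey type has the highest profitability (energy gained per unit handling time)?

leatherjackets

Profitability E/h (kJ/s): earthworms = 13.1/9.6 = 1.36, wireworms = 13.7/6.97 = 1.97, leatherjackets = 15.2/5.98 = 2.54, beetle grubs = 5.53/16.1 = 0.343, cutworms = 11.3/9.37 = 1.21.
Ranked: leatherjackets > wireworms > earthworms > cutworms > beetle grubs.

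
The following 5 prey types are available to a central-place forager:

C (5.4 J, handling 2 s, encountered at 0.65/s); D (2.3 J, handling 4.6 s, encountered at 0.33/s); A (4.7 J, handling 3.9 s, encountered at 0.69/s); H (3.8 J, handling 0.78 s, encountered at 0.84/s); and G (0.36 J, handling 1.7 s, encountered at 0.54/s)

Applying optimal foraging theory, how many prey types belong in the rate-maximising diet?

2

Rank by E/h (J/s): H 4.87, C 2.7, A 1.21, D 0.5, G 0.212. Include each in turn until the next type's E/h falls below the running intake rate.
Rate on top 1: 1.928. C: 2.7 > 1.928 → include.
Rate on top 2: 2.268. A: 1.21 < 2.268 → exclude; stop.
Optimal diet: H, C — 2 of 5 types.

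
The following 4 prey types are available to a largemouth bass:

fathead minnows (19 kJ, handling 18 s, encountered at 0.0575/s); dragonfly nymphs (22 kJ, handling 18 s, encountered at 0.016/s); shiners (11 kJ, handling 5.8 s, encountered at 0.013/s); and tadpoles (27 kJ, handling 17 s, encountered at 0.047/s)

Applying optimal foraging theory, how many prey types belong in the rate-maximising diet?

Profitabilities (E/h, kJ/s): shiners 1.9, tadpoles 1.59, dragonfly nymphs 1.22, fathead minnows 1.06. Add prey in this order while the next type's profitability exceeds the intake rate on those already taken.
Rate on top 1: 0.133. tadpoles: 1.59 > 0.133 → include.
Rate on top 2: 0.7533. dragonfly nymphs: 1.22 > 0.7533 → include.
Rate on top 3: 0.8158. fathead minnows: 1.06 > 0.8158 → include.
Optimal diet: shiners, tadpoles, dragonfly nymphs, fathead minnows — 4 of 4 types.

4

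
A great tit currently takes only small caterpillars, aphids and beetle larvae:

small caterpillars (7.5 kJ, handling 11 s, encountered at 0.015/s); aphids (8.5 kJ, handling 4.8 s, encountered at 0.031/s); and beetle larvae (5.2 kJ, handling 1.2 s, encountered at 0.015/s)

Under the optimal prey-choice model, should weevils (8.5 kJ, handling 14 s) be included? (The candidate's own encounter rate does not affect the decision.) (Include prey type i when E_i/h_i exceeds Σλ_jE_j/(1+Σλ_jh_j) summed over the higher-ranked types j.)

Intake rate on the current diet: R = (0.015×7.5 + 0.031×8.5 + 0.015×5.2) / (1 + 0.015×11 + 0.031×4.8 + 0.015×1.2) = 0.454/1.332 = 0.3409 kJ/s.
Profitability of weevils: 8.5/14 = 0.6071 kJ/s.
0.6071 > 0.3409, so adding weevils raises the average — include it.

Yes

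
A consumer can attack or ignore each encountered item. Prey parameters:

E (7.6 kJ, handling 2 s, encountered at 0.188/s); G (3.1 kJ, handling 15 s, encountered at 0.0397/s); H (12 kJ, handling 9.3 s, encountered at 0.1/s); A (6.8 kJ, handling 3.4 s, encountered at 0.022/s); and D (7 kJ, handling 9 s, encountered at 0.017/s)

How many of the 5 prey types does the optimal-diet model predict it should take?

Rank by E/h (kJ/s): E 3.8, A 2, H 1.29, D 0.778, G 0.207. Include each in turn until the next type's E/h falls below the running intake rate.
Rate on top 1: 1.038. A: 2 > 1.038 → include.
Rate on top 2: 1.088. H: 1.29 > 1.088 → include.
Rate on top 3: 1.167. D: 0.778 < 1.167 → exclude; stop.
Optimal diet: E, A, H — 3 of 5 types.

3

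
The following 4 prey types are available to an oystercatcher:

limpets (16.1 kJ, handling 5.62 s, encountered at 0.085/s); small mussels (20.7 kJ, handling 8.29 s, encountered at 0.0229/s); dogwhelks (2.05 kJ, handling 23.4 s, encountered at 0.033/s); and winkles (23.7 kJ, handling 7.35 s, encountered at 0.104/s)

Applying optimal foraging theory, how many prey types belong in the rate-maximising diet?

3

Profitabilities (E/h, kJ/s): winkles 3.22, limpets 2.86, small mussels 2.5, dogwhelks 0.0876. Add prey in this order while the next type's profitability exceeds the intake rate on those already taken.
Rate on top 1: 1.397. limpets: 2.86 > 1.397 → include.
Rate on top 2: 1.71. small mussels: 2.5 > 1.71 → include.
Rate on top 3: 1.771. dogwhelks: 0.0876 < 1.771 → exclude; stop.
Optimal diet: winkles, limpets, small mussels — 3 of 4 types.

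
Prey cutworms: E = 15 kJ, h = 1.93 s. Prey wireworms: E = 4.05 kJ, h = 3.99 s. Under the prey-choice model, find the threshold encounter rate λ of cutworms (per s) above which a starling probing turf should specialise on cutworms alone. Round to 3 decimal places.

0.078 per s

The zero-one rule: include wireworms iff E₂/h₂ > λE₁/(1+λh₁). Equality gives the switch point.
λE₁h₂ = E₂ + λE₂h₁ ⇒ λ = E₂/(E₁h₂ − E₂h₁) = 4.05/(59.85 − 7.816) = 0.07783 per s.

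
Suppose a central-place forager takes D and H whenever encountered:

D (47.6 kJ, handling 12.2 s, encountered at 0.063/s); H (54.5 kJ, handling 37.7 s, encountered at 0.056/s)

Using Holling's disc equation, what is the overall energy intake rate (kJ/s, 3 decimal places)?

1.560 kJ/s

R = Σλ_iE_i / (1 + Σλ_ih_i)
Numerator: 0.063×47.6 + 0.056×54.5 = 6.051
Denominator: 1 + 0.063×12.2 + 0.056×37.7 = 3.88
R = 6.051/3.88 = 1.56 kJ/s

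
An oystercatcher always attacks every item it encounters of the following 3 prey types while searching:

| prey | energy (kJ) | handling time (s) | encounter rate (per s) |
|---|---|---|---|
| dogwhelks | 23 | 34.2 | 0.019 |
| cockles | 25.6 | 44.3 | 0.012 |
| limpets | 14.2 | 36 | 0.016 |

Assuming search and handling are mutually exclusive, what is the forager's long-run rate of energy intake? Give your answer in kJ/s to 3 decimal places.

Energy encountered per unit search time: 0.019×23 + 0.012×25.6 + 0.016×14.2 = 0.9714 kJ/s.
Handling time per unit search time: 0.019×34.2 + 0.012×44.3 + 0.016×36 = 1.757.
Rate = 0.9714/(1 + 1.757) = 0.3523 kJ/s.

0.352 kJ/s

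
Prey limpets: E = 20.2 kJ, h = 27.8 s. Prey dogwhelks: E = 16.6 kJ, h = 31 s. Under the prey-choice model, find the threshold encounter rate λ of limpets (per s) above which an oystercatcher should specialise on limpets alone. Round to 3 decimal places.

Drop dogwhelks once their profitability E₂/h₂ falls below the rate achievable on limpets alone: E₂/h₂ = λE₁/(1 + λh₁).
Solve for λ: λE₁h₂ = E₂(1 + λh₁) → λ(E₁h₂ − E₂h₁) = E₂ → λ = E₂/(E₁h₂ − E₂h₁).
λ = 16.6/(20.2×31 − 16.6×27.8) = 16.6/164.7 = 0.1008 per s.

0.101 per s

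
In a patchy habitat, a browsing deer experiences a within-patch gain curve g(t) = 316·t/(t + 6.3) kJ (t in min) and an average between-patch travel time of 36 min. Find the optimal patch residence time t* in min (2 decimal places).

By the marginal value theorem, leave when the instantaneous gain rate g'(t) equals the habitat-wide average g(t)/(T + t).
g'(t) = 316·6.3/(t + 6.3)². Setting 316·6.3/(t+6.3)² = 316t/[(t+6.3)(36+t)] gives 6.3(36+t) = t(t+6.3), so t² = 6.3×36 = 226.8.
t* = √226.8 = 15.06 min.

15.06 min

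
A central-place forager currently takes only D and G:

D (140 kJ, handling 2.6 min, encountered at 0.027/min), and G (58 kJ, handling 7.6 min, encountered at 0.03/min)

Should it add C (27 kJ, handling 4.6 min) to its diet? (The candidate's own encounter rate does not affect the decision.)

Current rate: (0.027×140 + 0.03×58)/(1 + 0.027×2.6 + 0.03×7.6) = 4.252 kJ/min.
C: E/h = 27/4.6 = 5.87 kJ/min.
Since 5.87 > R, including C increases the long-run rate.

Yes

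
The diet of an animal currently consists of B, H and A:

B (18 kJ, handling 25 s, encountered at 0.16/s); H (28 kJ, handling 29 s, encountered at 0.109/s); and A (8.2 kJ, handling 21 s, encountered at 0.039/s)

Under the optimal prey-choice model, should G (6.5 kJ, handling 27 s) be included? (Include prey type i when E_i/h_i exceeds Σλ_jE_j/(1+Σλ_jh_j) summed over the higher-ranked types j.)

No

Current rate: (0.16×18 + 0.109×28 + 0.039×8.2)/(1 + 0.16×25 + 0.109×29 + 0.039×21) = 0.6962 kJ/s.
Profitability of G: 6.5/27 = 0.2407 kJ/s.
0.2407 < 0.6962, so adding G would lower the average — exclude it.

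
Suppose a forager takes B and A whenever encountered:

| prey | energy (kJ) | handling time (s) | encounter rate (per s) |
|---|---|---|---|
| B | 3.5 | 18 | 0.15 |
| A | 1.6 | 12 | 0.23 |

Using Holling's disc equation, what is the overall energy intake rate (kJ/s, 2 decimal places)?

R = Σλ_iE_i / (1 + Σλ_ih_i)
Numerator: 0.15×3.5 + 0.23×1.6 = 0.893
Denominator: 1 + 0.15×18 + 0.23×12 = 6.46
R = 0.893/6.46 = 0.1382 kJ/s

0.14 kJ/s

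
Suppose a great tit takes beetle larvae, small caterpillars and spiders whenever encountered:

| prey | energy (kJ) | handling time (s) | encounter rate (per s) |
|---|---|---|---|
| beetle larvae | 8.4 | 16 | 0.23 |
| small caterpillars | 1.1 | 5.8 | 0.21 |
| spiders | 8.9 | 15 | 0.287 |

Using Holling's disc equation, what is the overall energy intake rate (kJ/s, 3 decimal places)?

Energy encountered per unit search time: 0.23×8.4 + 0.21×1.1 + 0.287×8.9 = 4.717 kJ/s.
Handling time per unit search time: 0.23×16 + 0.21×5.8 + 0.287×15 = 9.203.
Rate = 4.717/(1 + 9.203) = 0.4623 kJ/s.

0.462 kJ/s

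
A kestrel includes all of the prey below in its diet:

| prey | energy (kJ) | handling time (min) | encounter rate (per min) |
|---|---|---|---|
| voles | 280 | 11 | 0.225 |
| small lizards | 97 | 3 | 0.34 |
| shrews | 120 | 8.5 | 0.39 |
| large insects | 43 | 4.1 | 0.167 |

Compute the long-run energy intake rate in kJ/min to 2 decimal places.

R = Σλ_iE_i / (1 + Σλ_ih_i)
Numerator: 0.225×280 + 0.34×97 + 0.39×120 + 0.167×43 = 150
Denominator: 1 + 0.225×11 + 0.34×3 + 0.39×8.5 + 0.167×4.1 = 8.495
R = 150/8.495 = 17.65 kJ/min

17.65 kJ/min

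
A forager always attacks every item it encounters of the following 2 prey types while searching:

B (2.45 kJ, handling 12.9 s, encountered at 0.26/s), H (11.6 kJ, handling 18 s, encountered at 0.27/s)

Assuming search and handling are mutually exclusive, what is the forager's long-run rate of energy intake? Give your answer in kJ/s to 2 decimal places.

0.41 kJ/s

Energy encountered per unit search time: 0.26×2.45 + 0.27×11.6 = 3.769 kJ/s.
Handling time per unit search time: 0.26×12.9 + 0.27×18 = 8.214.
Rate = 3.769/(1 + 8.214) = 0.4091 kJ/s.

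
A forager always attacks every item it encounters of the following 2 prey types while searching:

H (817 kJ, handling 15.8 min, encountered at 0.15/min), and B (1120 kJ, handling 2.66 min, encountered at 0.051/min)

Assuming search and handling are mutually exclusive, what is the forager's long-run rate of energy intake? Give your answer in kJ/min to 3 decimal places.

Energy encountered per unit search time: 0.15×817 + 0.051×1120 = 179.7 kJ/min.
Handling time per unit search time: 0.15×15.8 + 0.051×2.66 = 2.506.
Rate = 179.7/(1 + 2.506) = 51.25 kJ/min.

51.251 kJ/min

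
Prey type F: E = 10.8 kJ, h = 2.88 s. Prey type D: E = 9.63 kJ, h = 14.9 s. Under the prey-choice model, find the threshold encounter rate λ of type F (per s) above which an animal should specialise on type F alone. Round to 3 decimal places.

At the threshold, the rate on type F alone equals the profitability of type D: λ·10.8/(1 + λ·2.88) = 9.63/14.9 = 0.6463.
Rearranging, λ(10.8 − 0.6463×2.88) = 0.6463, so λ = 0.6463/8.939 = 0.07231 per s.

0.072 per s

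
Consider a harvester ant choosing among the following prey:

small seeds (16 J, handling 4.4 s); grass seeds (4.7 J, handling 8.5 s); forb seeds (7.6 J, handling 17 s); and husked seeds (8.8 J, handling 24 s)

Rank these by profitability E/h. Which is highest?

small seeds

In descending order of E/h:
small seeds: 16/4.4 = 3.64 J/s
grass seeds: 4.7/8.5 = 0.553 J/s
forb seeds: 7.6/17 = 0.447 J/s
husked seeds: 8.8/24 = 0.367 J/s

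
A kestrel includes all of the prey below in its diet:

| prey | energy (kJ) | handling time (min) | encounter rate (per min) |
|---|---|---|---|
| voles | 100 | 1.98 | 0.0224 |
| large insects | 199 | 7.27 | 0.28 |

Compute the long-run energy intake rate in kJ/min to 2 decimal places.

R = (0.0224×100 + 0.28×199) / (1 + 0.0224×1.98 + 0.28×7.27) = 57.96/3.08 = 18.82 kJ/min.

18.82 kJ/min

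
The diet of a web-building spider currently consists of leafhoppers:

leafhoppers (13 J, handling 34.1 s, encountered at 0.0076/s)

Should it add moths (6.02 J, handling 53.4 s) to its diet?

Yes

Intake rate on the current diet: R = (0.0076×13) / (1 + 0.0076×34.1) = 0.0988/1.259 = 0.07847 J/s.
Profitability of moths: 6.02/53.4 = 0.1127 J/s.
Since 0.1127 > R, including moths increases the long-run rate.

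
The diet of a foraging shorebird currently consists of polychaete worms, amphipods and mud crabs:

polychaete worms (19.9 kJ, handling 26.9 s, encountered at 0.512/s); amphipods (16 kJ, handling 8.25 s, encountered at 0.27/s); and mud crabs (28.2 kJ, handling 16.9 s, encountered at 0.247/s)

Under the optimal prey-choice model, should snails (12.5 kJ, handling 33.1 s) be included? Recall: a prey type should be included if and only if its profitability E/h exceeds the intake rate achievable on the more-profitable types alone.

No

Current rate: (0.512×19.9 + 0.27×16 + 0.247×28.2)/(1 + 0.512×26.9 + 0.27×8.25 + 0.247×16.9) = 1.014 kJ/s.
snails: E/h = 12.5/33.1 = 0.3776 kJ/s.
Since 0.3776 < R, time spent handling snails is better spent searching.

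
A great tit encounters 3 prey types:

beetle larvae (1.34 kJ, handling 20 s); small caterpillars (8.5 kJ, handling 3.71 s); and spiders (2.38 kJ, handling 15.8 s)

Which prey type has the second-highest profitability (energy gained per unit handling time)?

spiders

Profitability E/h (kJ/s): beetle larvae = 1.34/20 = 0.067, small caterpillars = 8.5/3.71 = 2.29, spiders = 2.38/15.8 = 0.151.
Ranked: small caterpillars > spiders > beetle larvae.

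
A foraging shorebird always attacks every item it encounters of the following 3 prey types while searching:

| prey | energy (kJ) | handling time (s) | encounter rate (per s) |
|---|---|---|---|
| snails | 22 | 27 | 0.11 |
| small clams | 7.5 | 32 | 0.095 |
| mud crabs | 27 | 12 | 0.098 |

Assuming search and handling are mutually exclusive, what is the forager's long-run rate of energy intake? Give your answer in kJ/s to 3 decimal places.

0.706 kJ/s

R = Σλ_iE_i / (1 + Σλ_ih_i)
Numerator: 0.11×22 + 0.095×7.5 + 0.098×27 = 5.779
Denominator: 1 + 0.11×27 + 0.095×32 + 0.098×12 = 8.186
R = 5.779/8.186 = 0.7059 kJ/s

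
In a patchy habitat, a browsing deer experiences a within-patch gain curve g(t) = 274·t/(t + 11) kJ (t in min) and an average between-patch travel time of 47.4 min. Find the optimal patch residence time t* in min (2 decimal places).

22.83 min

Maximise g(t)/(T+t): set derivative to zero → g'(t)(T+t) = g(t).
g'(t) = 274·11/(t + 11)². Setting 274·11/(t+11)² = 274t/[(t+11)(47.4+t)] gives 11(47.4+t) = t(t+11), so t² = 11×47.4 = 521.4.
t* = √521.4 = 22.83 min.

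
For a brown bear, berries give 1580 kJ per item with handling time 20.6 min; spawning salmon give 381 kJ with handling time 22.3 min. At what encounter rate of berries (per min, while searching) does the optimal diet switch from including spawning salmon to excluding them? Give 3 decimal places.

At the threshold, the rate on berries alone equals the profitability of spawning salmon: λ·1580/(1 + λ·20.6) = 381/22.3 = 17.09.
Rearranging, λ(1580 − 17.09×20.6) = 17.09, so λ = 17.09/1228 = 0.01391 per min.

0.014 per min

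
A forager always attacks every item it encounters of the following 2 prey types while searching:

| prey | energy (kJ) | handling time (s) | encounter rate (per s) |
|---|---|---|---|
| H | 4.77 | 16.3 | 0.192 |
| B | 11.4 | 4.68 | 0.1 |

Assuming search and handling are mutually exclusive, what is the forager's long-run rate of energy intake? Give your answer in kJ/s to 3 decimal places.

0.447 kJ/s

R = Σλ_iE_i / (1 + Σλ_ih_i)
Numerator: 0.192×4.77 + 0.1×11.4 = 2.056
Denominator: 1 + 0.192×16.3 + 0.1×4.68 = 4.598
R = 2.056/4.598 = 0.4472 kJ/s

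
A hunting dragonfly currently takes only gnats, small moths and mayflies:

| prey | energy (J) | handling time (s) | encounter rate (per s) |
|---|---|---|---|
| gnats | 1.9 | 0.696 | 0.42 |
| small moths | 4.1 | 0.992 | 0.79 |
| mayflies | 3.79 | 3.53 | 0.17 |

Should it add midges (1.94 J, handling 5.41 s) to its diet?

No

Intake rate on the current diet: R = (0.42×1.9 + 0.79×4.1 + 0.17×3.79) / (1 + 0.42×0.696 + 0.79×0.992 + 0.17×3.53) = 4.681/2.676 = 1.749 J/s.
Profitability of midges: 1.94/5.41 = 0.3586 J/s.
0.3586 < 1.749, so adding midges would lower the average — exclude it.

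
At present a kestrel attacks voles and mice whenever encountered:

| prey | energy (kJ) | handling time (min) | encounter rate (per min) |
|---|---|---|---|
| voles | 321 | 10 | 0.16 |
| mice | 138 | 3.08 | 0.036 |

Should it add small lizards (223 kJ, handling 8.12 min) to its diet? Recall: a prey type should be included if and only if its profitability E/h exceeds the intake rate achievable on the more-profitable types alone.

Yes

On voles and mice alone, R = ΣλE/(1+Σλh) = 56.33/2.711 = 20.78 kJ/min.
small lizards: E/h = 223/8.12 = 27.46 kJ/min.
27.46 > 20.78, so adding small lizards raises the average — include it.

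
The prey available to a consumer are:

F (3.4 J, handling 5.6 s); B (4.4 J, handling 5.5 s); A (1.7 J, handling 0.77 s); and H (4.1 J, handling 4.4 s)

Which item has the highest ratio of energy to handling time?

A

In descending order of E/h:
A: 1.7/0.77 = 2.21 J/s
H: 4.1/4.4 = 0.932 J/s
B: 4.4/5.5 = 0.8 J/s
F: 3.4/5.6 = 0.607 J/s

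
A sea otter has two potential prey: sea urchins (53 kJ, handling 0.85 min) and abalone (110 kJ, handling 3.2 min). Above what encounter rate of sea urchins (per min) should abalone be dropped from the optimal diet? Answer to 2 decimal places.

At the threshold, the rate on sea urchins alone equals the profitability of abalone: λ·53/(1 + λ·0.85) = 110/3.2 = 34.38.
Rearranging, λ(53 − 34.38×0.85) = 34.38, so λ = 34.38/23.78 = 1.445 per min.

1.45 per min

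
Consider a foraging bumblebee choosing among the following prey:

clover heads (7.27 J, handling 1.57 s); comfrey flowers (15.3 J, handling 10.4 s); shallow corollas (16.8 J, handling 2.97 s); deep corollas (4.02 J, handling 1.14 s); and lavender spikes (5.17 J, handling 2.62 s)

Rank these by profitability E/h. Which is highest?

shallow corollas

In descending order of E/h:
shallow corollas: 16.8/2.97 = 5.66 J/s
clover heads: 7.27/1.57 = 4.63 J/s
deep corollas: 4.02/1.14 = 3.53 J/s
lavender spikes: 5.17/2.62 = 1.97 J/s
comfrey flowers: 15.3/10.4 = 1.47 J/s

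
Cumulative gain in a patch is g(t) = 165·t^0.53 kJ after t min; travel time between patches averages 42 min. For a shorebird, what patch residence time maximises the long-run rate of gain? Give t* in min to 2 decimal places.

47.36 min

By the marginal value theorem, leave when the instantaneous gain rate g'(t) equals the habitat-wide average g(t)/(T + t).
g'(t) = 0.53·165·t^-0.47. Setting 0.53·165·t^-0.47 = 165·t^0.53/(42+t) gives 0.53(42+t) = t, so 0.47·t = 0.53×42.
t* = 0.53×42/0.47 = 47.36 min.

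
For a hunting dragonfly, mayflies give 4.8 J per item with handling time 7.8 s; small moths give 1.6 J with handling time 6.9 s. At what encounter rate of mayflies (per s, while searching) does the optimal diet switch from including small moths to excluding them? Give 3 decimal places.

0.078 per s

The zero-one rule: include small moths iff E₂/h₂ > λE₁/(1+λh₁). Equality gives the switch point.
λE₁h₂ = E₂ + λE₂h₁ ⇒ λ = E₂/(E₁h₂ − E₂h₁) = 1.6/(33.12 − 12.48) = 0.07752 per s.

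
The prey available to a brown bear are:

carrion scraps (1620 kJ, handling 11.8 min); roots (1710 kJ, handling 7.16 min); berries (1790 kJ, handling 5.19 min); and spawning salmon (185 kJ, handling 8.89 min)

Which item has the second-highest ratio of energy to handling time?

roots

Profitability E/h (kJ/min): carrion scraps = 1620/11.8 = 137, roots = 1710/7.16 = 239, berries = 1790/5.19 = 345, spawning salmon = 185/8.89 = 20.8.
Ranked: berries > roots > carrion scraps > spawning salmon.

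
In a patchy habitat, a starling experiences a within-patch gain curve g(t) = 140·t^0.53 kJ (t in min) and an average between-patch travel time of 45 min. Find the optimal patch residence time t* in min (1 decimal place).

Optimal t* satisfies g'(t*) = g(t*)/(T + t*).
g'(t) = 0.53·140·t^-0.47. Setting 0.53·140·t^-0.47 = 140·t^0.53/(45+t) gives 0.53(45+t) = t, so 0.47·t = 0.53×45.
t* = 0.53×45/0.47 = 50.74 min.

50.7 min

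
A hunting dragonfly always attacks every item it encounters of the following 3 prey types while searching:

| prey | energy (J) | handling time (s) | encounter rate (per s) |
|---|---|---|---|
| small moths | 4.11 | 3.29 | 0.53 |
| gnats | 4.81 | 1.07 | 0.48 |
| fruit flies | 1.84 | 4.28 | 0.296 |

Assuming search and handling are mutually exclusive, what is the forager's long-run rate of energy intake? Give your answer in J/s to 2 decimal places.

Energy encountered per unit search time: 0.53×4.11 + 0.48×4.81 + 0.296×1.84 = 5.032 J/s.
Handling time per unit search time: 0.53×3.29 + 0.48×1.07 + 0.296×4.28 = 3.524.
Rate = 5.032/(1 + 3.524) = 1.112 J/s.

1.11 J/s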